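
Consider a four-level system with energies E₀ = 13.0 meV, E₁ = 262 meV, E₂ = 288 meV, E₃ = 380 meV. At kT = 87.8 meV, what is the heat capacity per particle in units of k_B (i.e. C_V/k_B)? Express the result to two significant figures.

0.94

Eᵢ/kT = 0.1481, 2.984, 3.280, 4.328.
Z = Σ e^(−Eᵢ/kT) = e^(−0.1481) + e^(−2.984) + e^(−3.280) + e^(−4.328) = 0.8623 + 0.05059 + 0.03763 + 0.01319 = 0.9637.
⟨E⟩ = 41.83 meV, ⟨E²⟩ = 8970 meV².
C_V/k_B = (⟨E²⟩ − ⟨E⟩²)/(kT)² = (8970 − 1750)/7709 = 0.94.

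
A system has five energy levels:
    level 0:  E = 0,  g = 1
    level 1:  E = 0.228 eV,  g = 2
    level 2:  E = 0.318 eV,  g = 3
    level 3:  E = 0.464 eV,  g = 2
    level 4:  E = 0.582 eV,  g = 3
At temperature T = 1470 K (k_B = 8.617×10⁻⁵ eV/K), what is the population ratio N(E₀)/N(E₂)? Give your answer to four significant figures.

k_BT = 8.617×10⁻⁵ × 1470 K = 0.126670 eV.
n₀/n₂ = (g₀/g₂) exp[−(E₀−E₂)/kT] = (1/3) × exp(−(-0.318 eV)/(0.126670 eV)) = (1/3) × exp(2.51046) = 4.104.

4.104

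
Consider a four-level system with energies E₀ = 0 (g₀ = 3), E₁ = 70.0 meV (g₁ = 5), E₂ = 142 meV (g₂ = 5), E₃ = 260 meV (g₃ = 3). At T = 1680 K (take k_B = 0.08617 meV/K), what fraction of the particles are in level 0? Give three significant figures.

k_BT = 0.08617 × 1680 K = 144.77 meV.
Eᵢ/kT = 0, 0.48353, 0.98087, 1.7960.
Z = Σ gᵢe^(−Eᵢ/kT) = 3·e^(−0) + 5·e^(−0.48353) + 5·e^(−0.98087) + 3·e^(−1.7960) = 3.0000 + 3.0830 + 1.8749 + 0.49788 = 8.4558.
P₀ = g₀ e^(−E₀/kT) / Z = 3.0000/8.4558 = 0.355.

0.355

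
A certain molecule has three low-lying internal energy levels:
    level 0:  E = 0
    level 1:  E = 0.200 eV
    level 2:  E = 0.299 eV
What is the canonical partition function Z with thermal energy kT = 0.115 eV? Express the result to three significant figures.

Z = 1.25

Eᵢ/kT = 0, 1.7391, 2.6000.
Z = Σ e^(−Eᵢ/kT) = e^(−0) + e^(−1.7391) + e^(−2.6000) = 1.0000 + 0.17568 + 0.074274 = 1.2500.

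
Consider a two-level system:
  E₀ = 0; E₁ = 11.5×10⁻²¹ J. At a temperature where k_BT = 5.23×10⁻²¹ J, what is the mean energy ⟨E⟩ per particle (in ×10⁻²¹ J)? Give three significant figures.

Eᵢ/kT = 0, 2.1989.
Z = Σ e^(−Eᵢ/kT) = e^(−0) + e^(−2.1989) = 1.0000 + 0.11093 = 1.1109.
⟨E⟩ = Σ Eᵢ e^(−Eᵢ/kT) / Z = (0·1.0000 + 11.5·0.11093) / 1.1109 = 1.15 ×10⁻²¹ J.

1.15 ×10⁻²¹ J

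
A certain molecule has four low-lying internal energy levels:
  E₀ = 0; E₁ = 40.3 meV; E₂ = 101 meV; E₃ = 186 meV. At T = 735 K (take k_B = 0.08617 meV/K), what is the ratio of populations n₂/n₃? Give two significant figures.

3.8

k_BT = 0.08617 × 735 K = 63.33 meV.
n₂/n₃ = exp[−(E₂−E₃)/kT] = exp(−(-85 meV)/(63.33 meV)) = exp(1.342) = 3.8.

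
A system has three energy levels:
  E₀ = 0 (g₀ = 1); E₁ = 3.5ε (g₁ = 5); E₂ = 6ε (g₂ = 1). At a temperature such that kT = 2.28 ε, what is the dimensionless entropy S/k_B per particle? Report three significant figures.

Eᵢ/kT = 0, 1.5351, 2.6316.
Z = Σ gᵢe^(−Eᵢ/kT) = 1·e^(−0) + 5·e^(−1.5351) + 1·e^(−2.6316) = 1.0000 + 1.0772 + 0.071963 = 2.1492.
⟨E⟩ = Σ EᵢPᵢ = 1.9551 ε.
S/k_B = ln Z + ⟨E⟩/kT = ln(2.1492) + 1.9551/2.28 = 0.76510 + 0.85750 = 1.62.

1.62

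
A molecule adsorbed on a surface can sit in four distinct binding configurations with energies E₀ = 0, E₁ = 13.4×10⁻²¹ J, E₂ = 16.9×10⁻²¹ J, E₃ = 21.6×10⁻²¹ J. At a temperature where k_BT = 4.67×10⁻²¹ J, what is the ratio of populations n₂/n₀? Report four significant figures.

0.02681

n₂/n₀ = exp[−(E₂−E₀)/kT] = exp(−(16.9 ×10⁻²¹ J)/(4.67 ×10⁻²¹ J)) = exp(-3.61884) = 0.02681.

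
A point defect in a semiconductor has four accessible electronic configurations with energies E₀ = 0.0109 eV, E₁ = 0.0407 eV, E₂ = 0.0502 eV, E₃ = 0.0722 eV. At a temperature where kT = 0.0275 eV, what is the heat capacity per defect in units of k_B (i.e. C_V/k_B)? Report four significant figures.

Eᵢ/kT = 0.396364, 1.48000, 1.82545, 2.62545.
Z = Σ e^(−Eᵢ/kT) = e^(−0.396364) + e^(−1.48000) + e^(−1.82545) + e^(−2.62545) = 0.672762 + 0.227638 + 0.161145 + 0.0724072 = 1.13395.
⟨E⟩ = 0.0263815 eV, ⟨E²⟩ = 0.00109401 eV².
C_V/k_B = (⟨E²⟩ − ⟨E⟩²)/(kT)² = (0.00109401 − 0.000695984)/0.000756250 = 0.5263.

0.5263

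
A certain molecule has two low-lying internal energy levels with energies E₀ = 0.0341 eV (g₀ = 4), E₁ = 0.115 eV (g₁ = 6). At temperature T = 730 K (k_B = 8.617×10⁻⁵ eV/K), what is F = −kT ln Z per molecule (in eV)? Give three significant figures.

-0.0749 eV

k_BT = 8.617×10⁻⁵ × 730 K = 0.062904 eV.
Eᵢ/kT = 0.54210, 1.8282.
Z = Σ gᵢe^(−Eᵢ/kT) = 4·e^(−0.54210) + 6·e^(−1.8282) = 2.3261 + 0.96422 = 3.2903.
F = −kT ln Z = −0.062904 × ln(3.2903) = −0.062904 × 1.1910 = -0.0749 eV.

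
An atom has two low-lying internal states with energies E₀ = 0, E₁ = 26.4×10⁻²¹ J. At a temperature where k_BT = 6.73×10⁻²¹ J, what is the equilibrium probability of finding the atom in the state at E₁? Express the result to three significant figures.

0.0194

Eᵢ/kT = 0, 3.9227.
Z = Σ e^(−Eᵢ/kT) = e^(−0) + e^(−3.9227) = 1.0000 + 0.019788 = 1.0198.
P₁ = e^(−E₁/kT) / Z = 0.019788/1.0198 = 0.0194.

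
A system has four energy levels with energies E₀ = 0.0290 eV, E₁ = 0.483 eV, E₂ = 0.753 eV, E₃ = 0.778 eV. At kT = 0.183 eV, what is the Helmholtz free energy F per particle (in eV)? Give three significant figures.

Eᵢ/kT = 0.15847, 2.6393, 4.1148, 4.2514.
Z = Σ e^(−Eᵢ/kT) = e^(−0.15847) + e^(−2.6393) + e^(−4.1148) + e^(−4.2514) = 0.85345 + 0.071411 + 0.016329 + 0.014244 = 0.95543.
F = −kT ln Z = −0.183 × ln(0.95543) = −0.183 × -0.045594 = 0.00834 eV.

0.00834 eV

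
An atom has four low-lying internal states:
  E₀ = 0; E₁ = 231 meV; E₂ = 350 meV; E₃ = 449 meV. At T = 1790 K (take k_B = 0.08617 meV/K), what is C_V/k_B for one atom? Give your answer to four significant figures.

0.8046

k_BT = 0.08617 × 1790 K = 154.244 meV.
Eᵢ/kT = 0, 1.49763, 2.26913, 2.91097.
Z = Σ e^(−Eᵢ/kT) = e^(−0) + e^(−1.49763) + e^(−2.26913) + e^(−2.91097) = 1.00000 + 0.223660 + 0.103402 + 0.0544229 = 1.38148.
⟨E⟩ = 81.2839 meV, ⟨E²⟩ = 25750.0 meV².
C_V/k_B = (⟨E²⟩ − ⟨E⟩²)/(kT)² = (25750.0 − 6607.07)/23791.2 = 0.8046.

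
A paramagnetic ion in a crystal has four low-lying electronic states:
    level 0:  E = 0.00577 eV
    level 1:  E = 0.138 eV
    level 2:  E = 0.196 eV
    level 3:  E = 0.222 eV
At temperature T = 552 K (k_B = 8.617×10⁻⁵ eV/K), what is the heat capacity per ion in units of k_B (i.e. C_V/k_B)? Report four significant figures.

k_BT = 8.617×10⁻⁵ × 552 K = 0.0475658 eV.
Eᵢ/kT = 0.121306, 2.90124, 4.12061, 4.66722.
Z = Σ e^(−Eᵢ/kT) = e^(−0.121306) + e^(−2.90124) + e^(−4.12061) + e^(−4.66722) = 0.885763 + 0.0549550 + 0.0162346 + 0.00939836 = 0.966351.
⟨E⟩ = 0.0185885 eV, ⟨E²⟩ = 0.00223822 eV².
C_V/k_B = (⟨E²⟩ − ⟨E⟩²)/(kT)² = (0.00223822 − 0.000345532)/0.00226251 = 0.8365.

0.8365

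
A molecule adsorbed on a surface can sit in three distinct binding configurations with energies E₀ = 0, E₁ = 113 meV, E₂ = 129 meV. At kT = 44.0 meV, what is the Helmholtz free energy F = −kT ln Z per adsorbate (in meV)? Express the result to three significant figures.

-5.38 meV

Eᵢ/kT = 0, 2.5682, 2.9318.
Z = Σ e^(−Eᵢ/kT) = e^(−0) + e^(−2.5682) + e^(−2.9318) = 1.0000 + 0.076673 + 0.053301 = 1.1300.
F = −kT ln Z = −44.0 × ln(1.1300) = −44.0 × 0.12222 = -5.38 meV.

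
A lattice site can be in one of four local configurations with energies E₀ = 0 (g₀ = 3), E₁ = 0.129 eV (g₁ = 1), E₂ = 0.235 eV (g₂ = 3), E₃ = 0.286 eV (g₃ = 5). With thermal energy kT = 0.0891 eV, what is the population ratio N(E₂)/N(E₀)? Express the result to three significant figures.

0.0715

n₂/n₀ = (g₂/g₀) exp[−(E₂−E₀)/kT] = (3/3) × exp(−(0.235 eV)/(0.0891 eV)) = (3/3) × exp(-2.6375) = 0.0715.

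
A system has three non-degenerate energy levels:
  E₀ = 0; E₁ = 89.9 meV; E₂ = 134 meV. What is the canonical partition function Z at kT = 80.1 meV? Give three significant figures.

Eᵢ/kT = 0, 1.1223, 1.6729.
Z = Σ e^(−Eᵢ/kT) = e^(−0) + e^(−1.1223) + e^(−1.6729) = 1.0000 + 0.32553 + 0.18770 = 1.5132.

Z = 1.51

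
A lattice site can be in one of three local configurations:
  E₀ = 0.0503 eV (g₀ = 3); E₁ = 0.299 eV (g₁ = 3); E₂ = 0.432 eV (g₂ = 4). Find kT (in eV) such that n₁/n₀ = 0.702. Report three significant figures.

n₁/n₀ = (g₁/g₀) exp[−(E₁−E₀)/kT] = 0.702.
⇒ (E₁−E₀)/kT = ln((3/3)/0.702) = ln(1.4245) = 0.35382.
kT = 0.2487 eV / 0.35382 = 0.703 eV.

0.703 eV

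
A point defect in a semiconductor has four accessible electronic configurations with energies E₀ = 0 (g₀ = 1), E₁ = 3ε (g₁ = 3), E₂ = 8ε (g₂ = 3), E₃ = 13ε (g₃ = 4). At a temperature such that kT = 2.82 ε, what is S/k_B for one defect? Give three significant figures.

Eᵢ/kT = 0, 1.0638, 2.8369, 4.6099.
Z = Σ gᵢe^(−Eᵢ/kT) = 1·e^(−0) + 3·e^(−1.0638) + 3·e^(−2.8369) + 4·e^(−4.6099) = 1.0000 + 1.0354 + 0.17582 + 0.039811 = 2.2510.
⟨E⟩ = Σ EᵢPᵢ = 2.2347 ε.
S/k_B = ln Z + ⟨E⟩/kT = ln(2.2510) + 2.2347/2.82 = 0.81137 + 0.79245 = 1.60.

1.60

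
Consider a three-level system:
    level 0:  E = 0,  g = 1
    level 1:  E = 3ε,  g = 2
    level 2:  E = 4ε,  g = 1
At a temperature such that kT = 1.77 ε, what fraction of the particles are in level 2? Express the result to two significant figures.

Eᵢ/kT = 0, 1.695, 2.260.
Z = Σ gᵢe^(−Eᵢ/kT) = 1·e^(−0) + 2·e^(−1.695) + 1·e^(−2.260) = 1.000 + 0.3672 + 0.1044 = 1.472.
P₂ = g₂ e^(−E₂/kT) / Z = 0.1044/1.472 = 0.071.

0.071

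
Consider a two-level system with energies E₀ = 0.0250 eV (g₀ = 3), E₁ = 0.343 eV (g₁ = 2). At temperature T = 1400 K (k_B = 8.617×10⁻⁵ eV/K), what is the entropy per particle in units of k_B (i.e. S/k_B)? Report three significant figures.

k_BT = 8.617×10⁻⁵ × 1400 K = 0.12064 eV.
Eᵢ/kT = 0.20723, 2.8432.
Z = Σ gᵢe^(−Eᵢ/kT) = 3·e^(−0.20723) + 2·e^(−2.8432) = 2.4385 + 0.11648 = 2.5550.
⟨E⟩ = Σ EᵢPᵢ = 0.039497 eV.
S/k_B = ln Z + ⟨E⟩/kT = ln(2.5550) + 0.039497/0.12064 = 0.93805 + 0.32740 = 1.27.

1.27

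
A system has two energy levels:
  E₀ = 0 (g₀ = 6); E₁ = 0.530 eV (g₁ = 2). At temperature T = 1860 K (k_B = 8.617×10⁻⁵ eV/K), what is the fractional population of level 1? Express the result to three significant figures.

0.0121

k_BT = 8.617×10⁻⁵ × 1860 K = 0.16028 eV.
Eᵢ/kT = 0, 3.3067.
Z = Σ gᵢe^(−Eᵢ/kT) = 6·e^(−0) + 2·e^(−3.3067) = 6.0000 + 0.073274 = 6.0733.
P₁ = g₁ e^(−E₁/kT) / Z = 0.073274/6.0733 = 0.0121.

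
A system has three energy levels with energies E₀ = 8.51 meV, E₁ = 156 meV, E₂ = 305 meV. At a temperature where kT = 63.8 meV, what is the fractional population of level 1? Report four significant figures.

Eᵢ/kT = 0.133386, 2.44514, 4.78056.
Z = Σ e^(−Eᵢ/kT) = e^(−0.133386) + e^(−2.44514) + e^(−4.78056) = 0.875127 + 0.0867140 + 0.00839130 = 0.970232.
P₁ = e^(−E₁/kT) / Z = 0.0867140/0.970232 = 0.08937.

0.08937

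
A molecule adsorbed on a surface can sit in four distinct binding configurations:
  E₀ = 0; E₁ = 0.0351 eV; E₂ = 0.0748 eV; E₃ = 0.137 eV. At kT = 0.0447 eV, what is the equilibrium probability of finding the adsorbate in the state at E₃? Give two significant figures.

Eᵢ/kT = 0, 0.7852, 1.673, 3.065.
Z = Σ e^(−Eᵢ/kT) = e^(−0) + e^(−0.7852) + e^(−1.673) + e^(−3.065) = 1.000 + 0.4560 + 0.1877 + 0.04665 = 1.690.
P₃ = e^(−E₃/kT) / Z = 0.04665/1.690 = 0.028.

0.028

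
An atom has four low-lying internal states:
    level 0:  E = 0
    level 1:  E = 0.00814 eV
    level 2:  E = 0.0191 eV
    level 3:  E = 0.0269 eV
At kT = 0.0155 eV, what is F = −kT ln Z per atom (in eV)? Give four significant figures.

-0.01120 eV

Eᵢ/kT = 0, 0.525161, 1.23226, 1.73548.
Z = Σ e^(−Eᵢ/kT) = e^(−0) + e^(−0.525161) + e^(−1.23226) + e^(−1.73548) = 1.00000 + 0.591460 + 0.291633 + 0.176316 = 2.05941.
F = −kT ln Z = −0.0155 × ln(2.05941) = −0.0155 × 0.722420 = -0.01120 eV.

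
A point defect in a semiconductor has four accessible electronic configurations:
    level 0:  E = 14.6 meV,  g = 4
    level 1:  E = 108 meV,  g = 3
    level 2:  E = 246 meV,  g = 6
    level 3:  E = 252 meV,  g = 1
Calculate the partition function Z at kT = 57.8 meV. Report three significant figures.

Eᵢ/kT = 0.25260, 1.8685, 4.2561, 4.3599.
Z = Σ gᵢe^(−Eᵢ/kT) = 4·e^(−0.25260) + 3·e^(−1.8685) + 6·e^(−4.2561) + 1·e^(−4.3599) = 3.1071 + 0.46307 + 0.085065 + 0.012780 = 3.6680.

Z = 3.67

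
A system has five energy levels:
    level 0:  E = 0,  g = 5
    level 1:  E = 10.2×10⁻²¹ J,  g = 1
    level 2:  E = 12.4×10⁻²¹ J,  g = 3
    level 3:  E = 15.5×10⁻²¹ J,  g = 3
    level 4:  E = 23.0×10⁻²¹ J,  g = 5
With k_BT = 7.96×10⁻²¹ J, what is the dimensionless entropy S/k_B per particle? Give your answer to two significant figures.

2.3

Eᵢ/kT = 0, 1.281, 1.558, 1.947, 2.889.
Z = Σ gᵢe^(−Eᵢ/kT) = 5·e^(−0) + 1·e^(−1.281) + 3·e^(−1.558) + 3·e^(−1.947) + 5·e^(−2.889) = 5.000 + 0.2778 + 0.6317 + 0.4281 + 0.2782 = 6.616.
⟨E⟩ = Σ EᵢPᵢ = 3.582 ×10⁻²¹ J.
S/k_B = ln Z + ⟨E⟩/kT = ln(6.616) + 3.582/7.96 = 1.889 + 0.4500 = 2.3.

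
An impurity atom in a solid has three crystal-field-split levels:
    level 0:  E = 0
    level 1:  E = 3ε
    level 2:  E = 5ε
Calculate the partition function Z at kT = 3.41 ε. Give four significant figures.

Eᵢ/kT = 0, 0.879765, 1.46628.
Z = Σ e^(−Eᵢ/kT) = e^(−0) + e^(−0.879765) + e^(−1.46628) = 1.00000 + 0.414880 + 0.230782 = 1.64566.

Z = 1.646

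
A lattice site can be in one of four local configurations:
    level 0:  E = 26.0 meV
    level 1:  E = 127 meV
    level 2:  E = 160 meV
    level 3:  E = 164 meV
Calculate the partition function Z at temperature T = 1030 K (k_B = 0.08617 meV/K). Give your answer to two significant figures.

k_BT = 0.08617 × 1030 K = 88.76 meV.
Eᵢ/kT = 0.2929, 1.431, 1.803, 1.848.
Z = Σ e^(−Eᵢ/kT) = e^(−0.2929) + e^(−1.431) + e^(−1.803) + e^(−1.848) = 0.7461 + 0.2391 + 0.1648 + 0.1576 = 1.308.

Z = 1.3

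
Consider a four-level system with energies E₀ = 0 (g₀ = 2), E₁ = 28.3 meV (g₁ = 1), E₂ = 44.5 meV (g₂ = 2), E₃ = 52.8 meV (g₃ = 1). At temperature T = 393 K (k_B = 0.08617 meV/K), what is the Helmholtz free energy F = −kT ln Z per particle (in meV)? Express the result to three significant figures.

-39.2 meV

k_BT = 0.08617 × 393 K = 33.865 meV.
Eᵢ/kT = 0, 0.83567, 1.3140, 1.5591.
Z = Σ gᵢe^(−Eᵢ/kT) = 2·e^(−0) + 1·e^(−0.83567) + 2·e^(−1.3140) + 1·e^(−1.5591) = 2.0000 + 0.43358 + 0.53749 + 0.21033 = 3.1814.
F = −kT ln Z = −33.865 × ln(3.1814) = −33.865 × 1.1573 = -39.2 meV.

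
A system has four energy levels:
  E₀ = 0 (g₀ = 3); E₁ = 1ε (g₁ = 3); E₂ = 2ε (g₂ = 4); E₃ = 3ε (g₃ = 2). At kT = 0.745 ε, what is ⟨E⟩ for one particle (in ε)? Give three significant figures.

Eᵢ/kT = 0, 1.3423, 2.6846, 4.0268.
Z = Σ gᵢe^(−Eᵢ/kT) = 3·e^(−0) + 3·e^(−1.3423) + 4·e^(−2.6846) + 2·e^(−4.0268) = 3.0000 + 0.78373 + 0.27299 + 0.035663 = 4.0924.
⟨E⟩ = Σ Eᵢ gᵢe^(−Eᵢ/kT) / Z = (0·3.0000 + 1·0.78373 + 2·0.27299 + 3·0.035663) / 4.0924 = 0.351 ε.

0.351 ε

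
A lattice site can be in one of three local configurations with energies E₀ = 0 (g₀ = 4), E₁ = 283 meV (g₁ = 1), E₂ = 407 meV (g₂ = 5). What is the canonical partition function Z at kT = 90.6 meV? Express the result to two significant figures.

Eᵢ/kT = 0, 3.124, 4.492.
Z = Σ gᵢe^(−Eᵢ/kT) = 4·e^(−0) + 1·e^(−3.124) + 5·e^(−4.492) = 4.000 + 0.04398 + 0.05599 = 4.100.

Z = 4.1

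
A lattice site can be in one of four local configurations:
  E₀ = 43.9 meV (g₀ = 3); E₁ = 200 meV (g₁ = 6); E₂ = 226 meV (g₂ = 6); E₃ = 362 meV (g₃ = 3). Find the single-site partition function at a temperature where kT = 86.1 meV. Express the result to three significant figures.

Eᵢ/kT = 0.50987, 2.3229, 2.6249, 4.2044.
Z = Σ gᵢe^(−Eᵢ/kT) = 3·e^(−0.50987) + 6·e^(−2.3229) + 6·e^(−2.6249) + 3·e^(−4.2044) = 1.8017 + 0.58793 + 0.43468 + 0.044789 = 2.8691.

Z = 2.87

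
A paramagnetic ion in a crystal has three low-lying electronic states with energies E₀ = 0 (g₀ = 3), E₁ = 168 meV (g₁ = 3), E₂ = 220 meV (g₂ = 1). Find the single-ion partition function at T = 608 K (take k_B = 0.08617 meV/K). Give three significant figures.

Z = 3.14

k_BT = 0.08617 × 608 K = 52.391 meV.
Eᵢ/kT = 0, 3.2067, 4.1992.
Z = Σ gᵢe^(−Eᵢ/kT) = 3·e^(−0) + 3·e^(−3.2067) + 1·e^(−4.1992) = 3.0000 + 0.12147 + 0.015008 = 3.1365.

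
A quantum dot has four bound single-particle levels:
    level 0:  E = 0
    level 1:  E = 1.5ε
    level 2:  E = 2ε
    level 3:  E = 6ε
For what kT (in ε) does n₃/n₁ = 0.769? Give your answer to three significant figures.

n₃/n₁ = exp[−(E₃−E₁)/kT] = 0.769.
⇒ (E₃−E₁)/kT = ln(1/0.769) = ln(1.3004) = 0.26267.
kT = 4.5ε / 0.26267 = 17.1 ε.

17.1 ε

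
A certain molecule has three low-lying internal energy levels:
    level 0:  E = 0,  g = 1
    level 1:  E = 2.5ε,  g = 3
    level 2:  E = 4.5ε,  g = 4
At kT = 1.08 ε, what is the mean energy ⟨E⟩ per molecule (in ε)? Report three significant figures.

Eᵢ/kT = 0, 2.3148, 4.1667.
Z = Σ gᵢe^(−Eᵢ/kT) = 1·e^(−0) + 3·e^(−2.3148) + 4·e^(−4.1667) = 1.0000 + 0.29636 + 0.062013 = 1.3584.
⟨E⟩ = Σ Eᵢ gᵢe^(−Eᵢ/kT) / Z = (0·1.0000 + 2.5·0.29636 + 4.5·0.062013) / 1.3584 = 0.751 ε.

0.751 ε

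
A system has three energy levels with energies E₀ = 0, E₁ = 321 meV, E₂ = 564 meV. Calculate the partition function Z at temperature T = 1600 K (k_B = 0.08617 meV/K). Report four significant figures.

Z = 1.114

k_BT = 0.08617 × 1600 K = 137.872 meV.
Eᵢ/kT = 0, 2.32825, 4.09075.
Z = Σ e^(−Eᵢ/kT) = e^(−0) + e^(−2.32825) + e^(−4.09075) = 1.00000 + 0.0974662 + 0.0167267 = 1.11419.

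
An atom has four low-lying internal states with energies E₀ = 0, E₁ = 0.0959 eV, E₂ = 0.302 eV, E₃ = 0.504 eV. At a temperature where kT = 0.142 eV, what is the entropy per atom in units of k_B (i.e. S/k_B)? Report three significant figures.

Eᵢ/kT = 0, 0.67535, 2.1268, 3.5493.
Z = Σ e^(−Eᵢ/kT) = e^(−0) + e^(−0.67535) + e^(−2.1268) + e^(−3.5493) = 1.0000 + 0.50898 + 0.11922 + 0.028745 = 1.6569.
⟨E⟩ = Σ EᵢPᵢ = 0.059933 eV.
S/k_B = ln Z + ⟨E⟩/kT = ln(1.6569) + 0.059933/0.142 = 0.50495 + 0.42206 = 0.927.

0.927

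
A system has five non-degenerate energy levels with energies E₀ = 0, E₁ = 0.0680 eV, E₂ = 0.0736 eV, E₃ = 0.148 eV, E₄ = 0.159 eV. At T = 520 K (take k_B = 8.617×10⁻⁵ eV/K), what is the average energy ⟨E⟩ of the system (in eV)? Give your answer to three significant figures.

0.0265 eV

k_BT = 8.617×10⁻⁵ × 520 K = 0.044808 eV.
Eᵢ/kT = 0, 1.5176, 1.6426, 3.3030, 3.5485.
Z = Σ e^(−Eᵢ/kT) = e^(−0) + e^(−1.5176) + e^(−1.6426) + e^(−3.3030) + e^(−3.5485) = 1.0000 + 0.21924 + 0.19348 + 0.036773 + 0.028768 = 1.4783.
⟨E⟩ = Σ Eᵢ e^(−Eᵢ/kT) / Z = (0·1.0000 + 0.0680·0.21924 + 0.0736·0.19348 + 0.148·0.036773 + 0.159·0.028768) / 1.4783 = 0.0265 eV.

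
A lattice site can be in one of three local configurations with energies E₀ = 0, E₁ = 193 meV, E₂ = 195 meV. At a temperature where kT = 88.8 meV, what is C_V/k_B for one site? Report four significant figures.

Eᵢ/kT = 0, 2.17342, 2.19595.
Z = Σ e^(−Eᵢ/kT) = e^(−0) + e^(−2.17342) + e^(−2.19595) = 1.00000 + 0.113788 + 0.111253 = 1.22504.
⟨E⟩ = 35.6359 meV, ⟨E²⟩ = 6913.15 meV².
C_V/k_B = (⟨E²⟩ − ⟨E⟩²)/(kT)² = (6913.15 − 1269.92)/7885.44 = 0.7157.

0.7157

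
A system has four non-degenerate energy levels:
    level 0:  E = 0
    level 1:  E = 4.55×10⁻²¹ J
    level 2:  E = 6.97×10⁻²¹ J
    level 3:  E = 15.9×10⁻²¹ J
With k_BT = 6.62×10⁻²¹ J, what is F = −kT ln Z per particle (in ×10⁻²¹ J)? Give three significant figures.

-4.40 ×10⁻²¹ J

Eᵢ/kT = 0, 0.68731, 1.0529, 2.4018.
Z = Σ e^(−Eᵢ/kT) = e^(−0) + e^(−0.68731) + e^(−1.0529) + e^(−2.4018) = 1.0000 + 0.50293 + 0.34892 + 0.090555 = 1.9424.
F = −kT ln Z = −6.62 × ln(1.9424) = −6.62 × 0.66392 = -4.40 ×10⁻²¹ J.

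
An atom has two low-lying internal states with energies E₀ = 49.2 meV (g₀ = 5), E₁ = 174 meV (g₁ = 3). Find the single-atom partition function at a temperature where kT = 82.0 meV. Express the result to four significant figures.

Z = 3.103

Eᵢ/kT = 0.600000, 2.12195.
Z = Σ gᵢe^(−Eᵢ/kT) = 5·e^(−0.600000) + 3·e^(−2.12195) = 2.74406 + 0.359393 = 3.10345.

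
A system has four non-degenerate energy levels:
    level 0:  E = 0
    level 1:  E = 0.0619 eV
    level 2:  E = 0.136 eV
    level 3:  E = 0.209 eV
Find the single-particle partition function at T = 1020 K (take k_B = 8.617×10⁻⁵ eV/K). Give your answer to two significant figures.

Z = 1.8

k_BT = 8.617×10⁻⁵ × 1020 K = 0.08789 eV.
Eᵢ/kT = 0, 0.7043, 1.547, 2.378.
Z = Σ e^(−Eᵢ/kT) = e^(−0) + e^(−0.7043) + e^(−1.547) + e^(−2.378) = 1.000 + 0.4945 + 0.2129 + 0.09274 = 1.800.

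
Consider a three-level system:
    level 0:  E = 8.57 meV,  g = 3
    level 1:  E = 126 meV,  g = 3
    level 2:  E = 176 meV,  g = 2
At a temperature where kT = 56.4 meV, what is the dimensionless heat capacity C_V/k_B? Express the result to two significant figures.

Eᵢ/kT = 0.1520, 2.234, 3.121.
Z = Σ gᵢe^(−Eᵢ/kT) = 3·e^(−0.1520) + 3·e^(−2.234) + 2·e^(−3.121) = 2.577 + 0.3213 + 0.08823 = 2.987.
⟨E⟩ = 26.15 meV, ⟨E²⟩ = 2686 meV².
C_V/k_B = (⟨E²⟩ − ⟨E⟩²)/(kT)² = (2686 − 683.8)/3181 = 0.63.

0.63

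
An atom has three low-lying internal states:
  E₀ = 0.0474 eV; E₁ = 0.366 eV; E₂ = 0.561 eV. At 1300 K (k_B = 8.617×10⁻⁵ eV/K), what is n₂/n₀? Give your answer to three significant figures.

k_BT = 8.617×10⁻⁵ × 1300 K = 0.11202 eV.
n₂/n₀ = exp[−(E₂−E₀)/kT] = exp(−(0.5136 eV)/(0.11202 eV)) = exp(-4.5849) = 0.0102.

0.0102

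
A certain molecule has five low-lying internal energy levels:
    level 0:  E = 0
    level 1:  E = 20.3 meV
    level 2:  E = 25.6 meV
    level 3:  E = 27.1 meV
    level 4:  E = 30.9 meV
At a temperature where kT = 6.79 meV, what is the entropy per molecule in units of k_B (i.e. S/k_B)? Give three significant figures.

0.423

Eᵢ/kT = 0, 2.9897, 3.7703, 3.9912, 4.5508.
Z = Σ e^(−Eᵢ/kT) = e^(−0) + e^(−2.9897) + e^(−3.7703) + e^(−3.9912) + e^(−4.5508) = 1.0000 + 0.050303 + 0.023045 + 0.018478 + 0.010559 = 1.1024.
⟨E⟩ = Σ EᵢPᵢ = 2.2117 meV.
S/k_B = ln Z + ⟨E⟩/kT = ln(1.1024) + 2.2117/6.79 = 0.097490 + 0.32573 = 0.423.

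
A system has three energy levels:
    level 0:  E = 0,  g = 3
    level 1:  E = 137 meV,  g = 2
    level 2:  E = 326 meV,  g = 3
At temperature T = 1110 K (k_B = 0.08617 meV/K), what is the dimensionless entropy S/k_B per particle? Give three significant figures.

k_BT = 0.08617 × 1110 K = 95.649 meV.
Eᵢ/kT = 0, 1.4323, 3.4083.
Z = Σ gᵢe^(−Eᵢ/kT) = 3·e^(−0) + 2·e^(−1.4323) + 3·e^(−3.4083) = 3.0000 + 0.47752 + 0.099292 = 3.5768.
⟨E⟩ = Σ EᵢPᵢ = 27.340 meV.
S/k_B = ln Z + ⟨E⟩/kT = ln(3.5768) + 27.340/95.649 = 1.2745 + 0.28584 = 1.56.

1.56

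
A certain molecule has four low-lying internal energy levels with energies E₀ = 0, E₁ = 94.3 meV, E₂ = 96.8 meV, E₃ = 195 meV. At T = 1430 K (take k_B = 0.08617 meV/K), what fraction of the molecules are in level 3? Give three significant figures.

k_BT = 0.08617 × 1430 K = 123.22 meV.
Eᵢ/kT = 0, 0.76530, 0.78559, 1.5825.
Z = Σ e^(−Eᵢ/kT) = e^(−0) + e^(−0.76530) + e^(−0.78559) + e^(−1.5825) = 1.0000 + 0.46519 + 0.45585 + 0.20546 = 2.1265.
P₃ = e^(−E₃/kT) / Z = 0.20546/2.1265 = 0.0966.

0.0966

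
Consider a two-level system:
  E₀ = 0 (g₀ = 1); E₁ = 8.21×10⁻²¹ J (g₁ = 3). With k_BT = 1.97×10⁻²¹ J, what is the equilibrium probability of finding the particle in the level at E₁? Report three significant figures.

Eᵢ/kT = 0, 4.1675.
Z = Σ gᵢe^(−Eᵢ/kT) = 1·e^(−0) + 3·e^(−4.1675) = 1.0000 + 0.046473 = 1.0465.
P₁ = g₁ e^(−E₁/kT) / Z = 0.046473/1.0465 = 0.0444.

0.0444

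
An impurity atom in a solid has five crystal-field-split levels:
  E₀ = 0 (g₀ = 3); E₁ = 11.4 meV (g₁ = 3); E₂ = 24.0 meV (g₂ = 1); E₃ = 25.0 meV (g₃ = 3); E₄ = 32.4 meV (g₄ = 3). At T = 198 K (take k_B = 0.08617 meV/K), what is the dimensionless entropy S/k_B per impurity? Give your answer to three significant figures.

k_BT = 0.08617 × 198 K = 17.062 meV.
Eᵢ/kT = 0, 0.66815, 1.4066, 1.4652, 1.8990.
Z = Σ gᵢe^(−Eᵢ/kT) = 3·e^(−0) + 3·e^(−0.66815) + 1·e^(−1.4066) + 3·e^(−1.4652) + 3·e^(−1.8990) = 3.0000 + 1.5380 + 0.24497 + 0.69310 + 0.44915 = 5.9252.
⟨E⟩ = Σ EᵢPᵢ = 9.3317 meV.
S/k_B = ln Z + ⟨E⟩/kT = ln(5.9252) + 9.3317/17.062 = 1.7792 + 0.54693 = 2.33.

2.33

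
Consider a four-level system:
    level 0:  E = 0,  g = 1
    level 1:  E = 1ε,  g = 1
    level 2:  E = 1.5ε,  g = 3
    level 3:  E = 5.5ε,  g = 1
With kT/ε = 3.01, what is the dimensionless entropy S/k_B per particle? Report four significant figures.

Eᵢ/kT = 0, 0.332226, 0.498339, 1.82724.
Z = Σ gᵢe^(−Eᵢ/kT) = 1·e^(−0) + 1·e^(−0.332226) + 3·e^(−0.498339) + 1·e^(−1.82724) = 1.00000 + 0.717325 + 1.82262 + 0.160857 = 3.70080.
⟨E⟩ = Σ EᵢPᵢ = 1.17163 ε.
S/k_B = ln Z + ⟨E⟩/kT = ln(3.70080) + 1.17163/3.01 = 1.30855 + 0.389246 = 1.698.

1.698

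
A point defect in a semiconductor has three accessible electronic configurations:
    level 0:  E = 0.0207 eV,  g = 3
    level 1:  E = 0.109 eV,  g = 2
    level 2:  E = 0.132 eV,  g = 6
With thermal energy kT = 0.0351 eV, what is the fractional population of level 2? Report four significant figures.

0.07376

Eᵢ/kT = 0.589744, 3.10541, 3.76068.
Z = Σ gᵢe^(−Eᵢ/kT) = 3·e^(−0.589744) + 2·e^(−3.10541) + 6·e^(−3.76068) = 1.66341 + 0.0896123 + 0.139607 = 1.89263.
P₂ = g₂ e^(−E₂/kT) / Z = 0.139607/1.89263 = 0.07376.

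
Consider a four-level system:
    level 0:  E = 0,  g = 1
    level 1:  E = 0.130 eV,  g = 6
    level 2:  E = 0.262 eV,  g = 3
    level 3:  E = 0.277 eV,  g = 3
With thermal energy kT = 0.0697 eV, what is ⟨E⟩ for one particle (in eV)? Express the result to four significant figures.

Eᵢ/kT = 0, 1.86514, 3.75897, 3.97418.
Z = Σ gᵢe^(−Eᵢ/kT) = 1·e^(−0) + 6·e^(−1.86514) + 3·e^(−3.75897) + 3·e^(−3.97418) = 1.00000 + 0.929247 + 0.0699232 + 0.0563841 = 2.05555.
⟨E⟩ = Σ Eᵢ gᵢe^(−Eᵢ/kT) / Z = (0·1.00000 + 0.130·0.929247 + 0.262·0.0699232 + 0.277·0.0563841) / 2.05555 = 0.07528 eV.

0.07528 eV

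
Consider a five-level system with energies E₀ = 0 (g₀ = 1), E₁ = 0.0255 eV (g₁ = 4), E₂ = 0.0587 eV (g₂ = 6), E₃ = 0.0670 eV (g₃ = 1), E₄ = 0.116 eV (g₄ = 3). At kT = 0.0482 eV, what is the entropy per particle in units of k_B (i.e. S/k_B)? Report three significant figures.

Eᵢ/kT = 0, 0.52905, 1.2178, 1.3900, 2.4066.
Z = Σ gᵢe^(−Eᵢ/kT) = 1·e^(−0) + 4·e^(−0.52905) + 6·e^(−1.2178) + 1·e^(−1.3900) + 3·e^(−2.4066) = 1.0000 + 2.3567 + 1.7753 + 0.24908 + 0.27036 = 5.6514.
⟨E⟩ = Σ EᵢPᵢ = 0.037576 eV.
S/k_B = ln Z + ⟨E⟩/kT = ln(5.6514) + 0.037576/0.0482 = 1.7319 + 0.77959 = 2.51.

2.51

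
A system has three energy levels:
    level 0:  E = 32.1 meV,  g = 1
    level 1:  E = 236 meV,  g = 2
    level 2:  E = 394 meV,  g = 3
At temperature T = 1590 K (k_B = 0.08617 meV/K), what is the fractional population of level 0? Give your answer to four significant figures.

0.6005

k_BT = 0.08617 × 1590 K = 137.010 meV.
Eᵢ/kT = 0.234289, 1.72250, 2.87570.
Z = Σ gᵢe^(−Eᵢ/kT) = 1·e^(−0.234289) + 2·e^(−1.72250) + 3·e^(−2.87570) = 0.791133 + 0.357238 + 0.169130 = 1.31750.
P₀ = g₀ e^(−E₀/kT) / Z = 0.791133/1.31750 = 0.6005.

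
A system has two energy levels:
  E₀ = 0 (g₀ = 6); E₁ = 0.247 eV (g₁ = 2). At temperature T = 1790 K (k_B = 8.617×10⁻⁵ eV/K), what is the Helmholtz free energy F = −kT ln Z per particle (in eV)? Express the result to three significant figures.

-0.286 eV

k_BT = 8.617×10⁻⁵ × 1790 K = 0.15424 eV.
Eᵢ/kT = 0, 1.6014.
Z = Σ gᵢe^(−Eᵢ/kT) = 6·e^(−0) + 2·e^(−1.6014) = 6.0000 + 0.40323 = 6.4032.
F = −kT ln Z = −0.15424 × ln(6.4032) = −0.15424 × 1.8568 = -0.286 eV.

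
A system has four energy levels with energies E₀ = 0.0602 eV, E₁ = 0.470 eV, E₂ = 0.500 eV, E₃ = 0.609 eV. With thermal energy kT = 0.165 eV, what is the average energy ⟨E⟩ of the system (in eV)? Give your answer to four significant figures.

Eᵢ/kT = 0.364848, 2.84848, 3.03030, 3.69091.
Z = Σ e^(−Eᵢ/kT) = e^(−0.364848) + e^(−2.84848) + e^(−3.03030) + e^(−3.69091) = 0.694302 + 0.0579323 + 0.0483011 + 0.0249493 = 0.825485.
⟨E⟩ = Σ Eᵢ e^(−Eᵢ/kT) / Z = (0.0602·0.694302 + 0.470·0.0579323 + 0.500·0.0483011 + 0.609·0.0249493) / 0.825485 = 0.1313 eV.

0.1313 eV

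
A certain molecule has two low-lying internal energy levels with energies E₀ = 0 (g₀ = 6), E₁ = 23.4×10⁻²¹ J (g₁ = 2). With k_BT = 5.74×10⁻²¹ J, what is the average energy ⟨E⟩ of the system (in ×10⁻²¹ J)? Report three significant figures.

Eᵢ/kT = 0, 4.0767.
Z = Σ gᵢe^(−Eᵢ/kT) = 6·e^(−0) + 2·e^(−4.0767) = 6.0000 + 0.033927 = 6.0339.
⟨E⟩ = Σ Eᵢ gᵢe^(−Eᵢ/kT) / Z = (0·6.0000 + 23.4·0.033927) / 6.0339 = 0.132 ×10⁻²¹ J.

0.132 ×10⁻²¹ J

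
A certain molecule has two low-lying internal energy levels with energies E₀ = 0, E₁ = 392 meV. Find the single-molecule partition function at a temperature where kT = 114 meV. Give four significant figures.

Z = 1.032

Eᵢ/kT = 0, 3.43860.
Z = Σ e^(−Eᵢ/kT) = e^(−0) + e^(−3.43860) = 1.00000 + 0.0321096 = 1.03211.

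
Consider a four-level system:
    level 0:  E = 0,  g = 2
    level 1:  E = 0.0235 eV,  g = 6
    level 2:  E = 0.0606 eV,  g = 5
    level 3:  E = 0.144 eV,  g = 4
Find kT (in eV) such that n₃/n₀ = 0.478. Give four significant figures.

0.1006 eV

n₃/n₀ = (g₃/g₀) exp[−(E₃−E₀)/kT] = 0.478.
⇒ (E₃−E₀)/kT = ln((4/2)/0.478) = ln(4.18410) = 1.43129.
kT = 0.144 eV / 1.43129 = 0.1006 eV.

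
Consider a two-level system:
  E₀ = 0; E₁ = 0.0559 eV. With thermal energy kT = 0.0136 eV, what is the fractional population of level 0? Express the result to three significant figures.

Eᵢ/kT = 0, 4.1103.
Z = Σ e^(−Eᵢ/kT) = e^(−0) + e^(−4.1103) = 1.0000 + 0.016403 = 1.0164.
P₀ = e^(−E₀/kT) / Z = 1.0000/1.0164 = 0.984.

0.984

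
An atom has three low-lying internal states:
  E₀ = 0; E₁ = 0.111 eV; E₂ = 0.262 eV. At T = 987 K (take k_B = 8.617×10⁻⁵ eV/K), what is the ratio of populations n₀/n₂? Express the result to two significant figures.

k_BT = 8.617×10⁻⁵ × 987 K = 0.08505 eV.
n₀/n₂ = exp[−(E₀−E₂)/kT] = exp(−(-0.262 eV)/(0.08505 eV)) = exp(3.081) = 22.

22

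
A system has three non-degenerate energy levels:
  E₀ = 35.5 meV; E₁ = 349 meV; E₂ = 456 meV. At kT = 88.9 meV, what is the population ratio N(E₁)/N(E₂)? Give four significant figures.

n₁/n₂ = exp[−(E₁−E₂)/kT] = exp(−(-107 meV)/(88.9 meV)) = exp(1.20360) = 3.332.

3.332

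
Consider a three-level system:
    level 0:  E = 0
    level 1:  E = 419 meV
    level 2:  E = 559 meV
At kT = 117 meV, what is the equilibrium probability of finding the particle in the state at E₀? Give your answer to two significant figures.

Eᵢ/kT = 0, 3.581, 4.778.
Z = Σ e^(−Eᵢ/kT) = e^(−0) + e^(−3.581) + e^(−4.778) = 1.000 + 0.02785 + 0.008413 = 1.036.
P₀ = e^(−E₀/kT) / Z = 1.000/1.036 = 0.97.

0.97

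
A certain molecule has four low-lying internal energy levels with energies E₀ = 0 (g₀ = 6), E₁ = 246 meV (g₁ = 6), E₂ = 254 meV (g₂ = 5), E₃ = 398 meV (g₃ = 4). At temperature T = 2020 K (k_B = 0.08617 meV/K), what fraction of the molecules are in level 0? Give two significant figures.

k_BT = 0.08617 × 2020 K = 174.1 meV.
Eᵢ/kT = 0, 1.413, 1.459, 2.286.
Z = Σ gᵢe^(−Eᵢ/kT) = 6·e^(−0) + 6·e^(−1.413) + 5·e^(−1.459) + 4·e^(−2.286) = 6.000 + 1.460 + 1.162 + 0.4067 = 9.029.
P₀ = g₀ e^(−E₀/kT) / Z = 6.000/9.029 = 0.66.

0.66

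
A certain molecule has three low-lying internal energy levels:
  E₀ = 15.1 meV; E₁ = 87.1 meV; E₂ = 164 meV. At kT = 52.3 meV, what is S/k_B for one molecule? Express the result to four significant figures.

Eᵢ/kT = 0.288719, 1.66539, 3.13576.
Z = Σ e^(−Eᵢ/kT) = e^(−0.288719) + e^(−1.66539) + e^(−3.13576) = 0.749223 + 0.189117 + 0.0434667 = 0.981807.
⟨E⟩ = Σ EᵢPᵢ = 35.5609 meV.
S/k_B = ln Z + ⟨E⟩/kT = ln(0.981807) + 35.5609/52.3 = -0.0183605 + 0.679941 = 0.6616.

0.6616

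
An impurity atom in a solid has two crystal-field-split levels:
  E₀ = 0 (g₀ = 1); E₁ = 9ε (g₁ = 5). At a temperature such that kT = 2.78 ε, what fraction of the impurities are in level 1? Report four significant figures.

0.1641

Eᵢ/kT = 0, 3.23741.
Z = Σ gᵢe^(−Eᵢ/kT) = 1·e^(−0) + 5·e^(−3.23741) = 1.00000 + 0.196327 = 1.19633.
P₁ = g₁ e^(−E₁/kT) / Z = 0.196327/1.19633 = 0.1641.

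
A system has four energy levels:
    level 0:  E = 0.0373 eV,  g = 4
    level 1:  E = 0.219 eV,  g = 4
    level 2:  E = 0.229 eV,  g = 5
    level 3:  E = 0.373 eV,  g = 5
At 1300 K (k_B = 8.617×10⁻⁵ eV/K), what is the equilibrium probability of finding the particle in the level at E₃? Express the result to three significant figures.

0.0420

k_BT = 8.617×10⁻⁵ × 1300 K = 0.11202 eV.
Eᵢ/kT = 0.33298, 1.9550, 2.0443, 3.3298.
Z = Σ gᵢe^(−Eᵢ/kT) = 4·e^(−0.33298) + 4·e^(−1.9550) + 5·e^(−2.0443) + 5·e^(−3.3298) = 2.8671 + 0.56626 + 0.64735 + 0.17900 = 4.2597.
P₃ = g₃ e^(−E₃/kT) / Z = 0.17900/4.2597 = 0.0420.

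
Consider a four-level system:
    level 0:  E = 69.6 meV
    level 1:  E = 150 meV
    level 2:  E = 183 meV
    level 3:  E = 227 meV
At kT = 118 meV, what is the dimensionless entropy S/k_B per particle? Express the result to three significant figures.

Eᵢ/kT = 0.58983, 1.2712, 1.5508, 1.9237.
Z = Σ e^(−Eᵢ/kT) = e^(−0.58983) + e^(−1.2712) + e^(−1.5508) + e^(−1.9237) = 0.55442 + 0.28049 + 0.21208 + 0.14607 = 1.1931.
⟨E⟩ = Σ EᵢPᵢ = 127.93 meV.
S/k_B = ln Z + ⟨E⟩/kT = ln(1.1931) + 127.93/118 = 0.17655 + 1.0842 = 1.26.

1.26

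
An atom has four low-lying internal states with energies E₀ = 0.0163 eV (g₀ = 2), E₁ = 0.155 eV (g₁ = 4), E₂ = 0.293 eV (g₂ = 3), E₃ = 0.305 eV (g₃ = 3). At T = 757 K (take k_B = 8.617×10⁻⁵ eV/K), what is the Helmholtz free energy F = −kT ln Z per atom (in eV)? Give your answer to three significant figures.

-0.0449 eV

k_BT = 8.617×10⁻⁵ × 757 K = 0.065231 eV.
Eᵢ/kT = 0.24988, 2.3762, 4.4917, 4.6757.
Z = Σ gᵢe^(−Eᵢ/kT) = 2·e^(−0.24988) + 4·e^(−2.3762) + 3·e^(−4.4917) + 3·e^(−4.6757) = 1.5578 + 0.37161 + 0.033605 + 0.027957 = 1.9910.
F = −kT ln Z = −0.065231 × ln(1.9910) = −0.065231 × 0.68864 = -0.0449 eV.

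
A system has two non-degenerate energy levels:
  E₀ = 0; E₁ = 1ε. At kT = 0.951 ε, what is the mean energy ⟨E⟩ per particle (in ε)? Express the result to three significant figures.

Eᵢ/kT = 0, 1.0515.
Z = Σ e^(−Eᵢ/kT) = e^(−0) + e^(−1.0515) = 1.0000 + 0.34941 = 1.3494.
⟨E⟩ = Σ Eᵢ e^(−Eᵢ/kT) / Z = (0·1.0000 + 1·0.34941) / 1.3494 = 0.259 ε.

0.259 ε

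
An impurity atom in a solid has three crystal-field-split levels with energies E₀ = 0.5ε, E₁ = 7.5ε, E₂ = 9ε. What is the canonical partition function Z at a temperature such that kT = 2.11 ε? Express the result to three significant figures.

Z = 0.832

Eᵢ/kT = 0.23697, 3.5545, 4.2654.
Z = Σ e^(−Eᵢ/kT) = e^(−0.23697) + e^(−3.5545) + e^(−4.2654) = 0.78901 + 0.028596 + 0.014046 = 0.83165.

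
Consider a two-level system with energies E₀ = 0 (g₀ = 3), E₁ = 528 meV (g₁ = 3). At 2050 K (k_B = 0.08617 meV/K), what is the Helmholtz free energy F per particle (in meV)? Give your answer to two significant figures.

-200 meV

k_BT = 0.08617 × 2050 K = 176.6 meV.
Eᵢ/kT = 0, 2.990.
Z = Σ gᵢe^(−Eᵢ/kT) = 3·e^(−0) + 3·e^(−2.990) = 3.000 + 0.1509 = 3.151.
F = −kT ln Z = −176.6 × ln(3.151) = −176.6 × 1.148 = -200 meV.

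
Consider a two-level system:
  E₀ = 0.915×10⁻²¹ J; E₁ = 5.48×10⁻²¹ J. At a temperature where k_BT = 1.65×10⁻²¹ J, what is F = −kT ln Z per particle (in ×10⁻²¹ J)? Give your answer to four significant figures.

Eᵢ/kT = 0.554545, 3.32121.
Z = Σ e^(−Eᵢ/kT) = e^(−0.554545) + e^(−3.32121) = 0.574334 + 0.0361091 = 0.610443.
F = −kT ln Z = −1.65 × ln(0.610443) = −1.65 × -0.493570 = 0.8144 ×10⁻²¹ J.

0.8144 ×10⁻²¹ J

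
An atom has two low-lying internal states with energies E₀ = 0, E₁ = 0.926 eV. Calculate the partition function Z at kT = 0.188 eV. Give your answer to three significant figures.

Z = 1.01

Eᵢ/kT = 0, 4.9255.
Z = Σ e^(−Eᵢ/kT) = e^(−0) + e^(−4.9255) = 1.0000 + 0.0072591 = 1.0073.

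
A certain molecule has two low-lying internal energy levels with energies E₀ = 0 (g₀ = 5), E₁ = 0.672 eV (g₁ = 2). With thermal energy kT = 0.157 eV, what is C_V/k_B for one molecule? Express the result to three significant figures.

Eᵢ/kT = 0, 4.2803.
Z = Σ gᵢe^(−Eᵢ/kT) = 5·e^(−0) + 2·e^(−4.2803) = 5.0000 + 0.027677 = 5.0277.
⟨E⟩ = 0.0036993 eV, ⟨E²⟩ = 0.0024859 eV².
C_V/k_B = (⟨E²⟩ − ⟨E⟩²)/(kT)² = (0.0024859 − 0.000013685)/0.024649 = 0.100.

0.100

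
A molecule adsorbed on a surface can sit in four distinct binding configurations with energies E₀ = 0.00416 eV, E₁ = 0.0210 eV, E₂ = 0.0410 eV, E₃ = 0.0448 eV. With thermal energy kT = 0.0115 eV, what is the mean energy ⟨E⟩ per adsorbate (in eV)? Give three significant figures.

Eᵢ/kT = 0.36174, 1.8261, 3.5652, 3.8957.
Z = Σ e^(−Eᵢ/kT) = e^(−0.36174) + e^(−1.8261) + e^(−3.5652) + e^(−3.8957) = 0.69646 + 0.16104 + 0.028291 + 0.020329 = 0.90612.
⟨E⟩ = Σ Eᵢ e^(−Eᵢ/kT) / Z = (0.00416·0.69646 + 0.0210·0.16104 + 0.0410·0.028291 + 0.0448·0.020329) / 0.90612 = 0.00921 eV.

0.00921 eV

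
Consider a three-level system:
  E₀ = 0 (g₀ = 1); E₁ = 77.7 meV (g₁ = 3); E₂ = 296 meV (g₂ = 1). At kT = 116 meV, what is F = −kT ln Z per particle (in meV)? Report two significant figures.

Eᵢ/kT = 0, 0.6698, 2.552.
Z = Σ gᵢe^(−Eᵢ/kT) = 1·e^(−0) + 3·e^(−0.6698) + 1·e^(−2.552) = 1.000 + 1.535 + 0.07793 = 2.613.
F = −kT ln Z = −116 × ln(2.613) = −116 × 0.9605 = -110 meV.

-110 meV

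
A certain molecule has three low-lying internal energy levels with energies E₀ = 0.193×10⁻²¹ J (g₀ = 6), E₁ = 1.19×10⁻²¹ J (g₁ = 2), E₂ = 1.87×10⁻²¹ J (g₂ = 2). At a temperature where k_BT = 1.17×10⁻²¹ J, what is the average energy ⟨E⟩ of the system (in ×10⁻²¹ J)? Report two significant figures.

0.42 ×10⁻²¹ J

Eᵢ/kT = 0.1650, 1.017, 1.598.
Z = Σ gᵢe^(−Eᵢ/kT) = 6·e^(−0.1650) + 2·e^(−1.017) + 2·e^(−1.598) = 5.087 + 0.7234 + 0.4046 = 6.215.
⟨E⟩ = Σ Eᵢ gᵢe^(−Eᵢ/kT) / Z = (0.193·5.087 + 1.19·0.7234 + 1.87·0.4046) / 6.215 = 0.42 ×10⁻²¹ J.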